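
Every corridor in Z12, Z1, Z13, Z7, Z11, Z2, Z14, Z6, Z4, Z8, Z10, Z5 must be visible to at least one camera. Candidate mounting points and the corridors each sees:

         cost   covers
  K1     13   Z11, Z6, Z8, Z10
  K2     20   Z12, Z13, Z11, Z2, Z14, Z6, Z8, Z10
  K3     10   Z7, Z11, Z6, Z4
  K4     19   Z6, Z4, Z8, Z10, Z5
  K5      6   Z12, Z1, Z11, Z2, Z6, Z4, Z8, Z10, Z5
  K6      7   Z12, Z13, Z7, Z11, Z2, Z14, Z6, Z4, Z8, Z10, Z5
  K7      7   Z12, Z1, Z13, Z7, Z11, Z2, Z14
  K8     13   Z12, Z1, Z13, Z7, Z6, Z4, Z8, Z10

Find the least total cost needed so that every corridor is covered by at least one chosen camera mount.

13

K5, K6 cover every corridor at cost 6 + 7 = 13.
Any cover uses at least 2 camera mounts; among all covering selections none totals below 13.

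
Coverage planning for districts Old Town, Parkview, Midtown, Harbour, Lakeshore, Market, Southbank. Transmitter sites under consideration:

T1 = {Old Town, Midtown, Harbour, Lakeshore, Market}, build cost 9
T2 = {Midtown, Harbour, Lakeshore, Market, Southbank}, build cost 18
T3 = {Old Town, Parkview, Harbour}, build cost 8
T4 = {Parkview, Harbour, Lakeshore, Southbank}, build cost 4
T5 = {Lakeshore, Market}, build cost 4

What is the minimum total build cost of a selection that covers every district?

T1, T4 cover every district at build cost 9 + 4 = 13.
Any cover uses at least 2 transmitter sites; among all covering selections none totals below 13.

13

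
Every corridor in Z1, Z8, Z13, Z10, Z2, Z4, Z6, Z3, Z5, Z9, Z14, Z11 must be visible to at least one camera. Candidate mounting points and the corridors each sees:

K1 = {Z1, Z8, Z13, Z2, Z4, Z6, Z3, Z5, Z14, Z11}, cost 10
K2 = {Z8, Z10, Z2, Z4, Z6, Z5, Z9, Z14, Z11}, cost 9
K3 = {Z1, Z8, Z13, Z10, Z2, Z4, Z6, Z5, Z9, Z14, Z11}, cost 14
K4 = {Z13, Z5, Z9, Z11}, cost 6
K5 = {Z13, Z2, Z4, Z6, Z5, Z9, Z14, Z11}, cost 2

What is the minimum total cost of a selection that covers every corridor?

19

K1, K2 cover every corridor at cost 10 + 9 = 19.
Any cover uses at least 2 camera mounts; among all covering selections none totals below 19.
Greedy by coverage-per-cost would pick K5, K1, K2 for 21 — worse than the optimum 19.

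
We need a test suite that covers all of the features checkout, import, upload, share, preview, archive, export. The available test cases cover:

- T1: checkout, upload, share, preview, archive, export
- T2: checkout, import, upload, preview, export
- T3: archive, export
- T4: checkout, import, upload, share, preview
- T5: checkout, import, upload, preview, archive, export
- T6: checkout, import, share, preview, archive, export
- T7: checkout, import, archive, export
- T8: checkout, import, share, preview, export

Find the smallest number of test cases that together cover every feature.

T1, T2 together cover {checkout, import, upload, share, preview, archive, export} — every feature.
No single test case contains all 7 features, so 2 is optimal.

2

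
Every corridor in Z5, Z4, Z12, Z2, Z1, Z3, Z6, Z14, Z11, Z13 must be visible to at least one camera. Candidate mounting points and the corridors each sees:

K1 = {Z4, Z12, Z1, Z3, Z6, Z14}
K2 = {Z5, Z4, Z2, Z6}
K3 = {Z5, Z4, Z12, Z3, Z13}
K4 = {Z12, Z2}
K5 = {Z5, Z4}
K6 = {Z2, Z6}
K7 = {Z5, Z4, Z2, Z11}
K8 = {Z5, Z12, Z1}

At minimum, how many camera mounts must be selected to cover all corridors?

K1, K3, K7 together cover {Z5, Z4, Z12, Z2, Z1, Z3, Z6, Z14, Z11, Z13} — every corridor.
No 2 of the 8 camera mounts cover everything (all 28 pairs fall short), so 3 is minimum.

3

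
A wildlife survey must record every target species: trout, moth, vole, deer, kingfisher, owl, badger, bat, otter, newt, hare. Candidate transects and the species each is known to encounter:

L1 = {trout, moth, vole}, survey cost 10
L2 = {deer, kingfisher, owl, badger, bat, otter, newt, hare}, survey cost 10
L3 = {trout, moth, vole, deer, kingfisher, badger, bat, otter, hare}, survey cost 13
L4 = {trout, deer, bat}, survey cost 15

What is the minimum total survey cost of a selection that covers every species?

L1, L2 cover every species at survey cost 10 + 10 = 20.
Any cover uses at least 2 transects; among all covering selections none totals below 20.

20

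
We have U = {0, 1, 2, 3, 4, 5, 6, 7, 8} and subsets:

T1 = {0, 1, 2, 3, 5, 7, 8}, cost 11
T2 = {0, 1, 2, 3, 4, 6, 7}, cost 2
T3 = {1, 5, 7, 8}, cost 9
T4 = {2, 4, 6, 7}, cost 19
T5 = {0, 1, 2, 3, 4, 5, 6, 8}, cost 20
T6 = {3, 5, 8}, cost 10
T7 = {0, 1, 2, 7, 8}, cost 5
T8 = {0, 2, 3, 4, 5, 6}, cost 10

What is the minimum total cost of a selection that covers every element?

11

T2, T3 cover every element at cost 2 + 9 = 11.
Any cover uses at least 2 sets; among all covering selections none totals below 11.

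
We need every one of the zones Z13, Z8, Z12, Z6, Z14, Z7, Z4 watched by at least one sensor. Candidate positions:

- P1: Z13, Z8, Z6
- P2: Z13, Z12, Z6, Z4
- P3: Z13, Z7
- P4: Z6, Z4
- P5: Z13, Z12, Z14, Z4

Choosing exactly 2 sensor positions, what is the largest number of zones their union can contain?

Choosing P1, P5 covers {Z13, Z8, Z12, Z6, Z14, Z4} — 6 zones.
No choice of 2 sensor positions does better; here Z7 is left uncovered.

6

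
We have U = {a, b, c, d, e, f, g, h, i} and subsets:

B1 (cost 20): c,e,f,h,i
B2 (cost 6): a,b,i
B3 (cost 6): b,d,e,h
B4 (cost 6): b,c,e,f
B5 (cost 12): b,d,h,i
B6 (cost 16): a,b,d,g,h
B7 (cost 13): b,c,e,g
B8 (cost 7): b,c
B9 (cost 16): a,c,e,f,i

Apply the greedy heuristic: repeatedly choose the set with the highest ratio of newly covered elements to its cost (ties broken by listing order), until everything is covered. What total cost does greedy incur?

Pick 1: B3 adds 4 new (b, d, e, h) at cost 6 (ratio 4/6).
Pick 2: B2 adds 2 new (a, i) at cost 6 (ratio 2/6).
Pick 3: B4 adds 2 new (c, f) at cost 6 (ratio 2/6).
Pick 4: B7 adds 1 new (g) at cost 13 (ratio 1/13).
Greedy total cost: 6 + 6 + 6 + 13 = 31. (The true optimum is 28, so greedy overshoots here.)

31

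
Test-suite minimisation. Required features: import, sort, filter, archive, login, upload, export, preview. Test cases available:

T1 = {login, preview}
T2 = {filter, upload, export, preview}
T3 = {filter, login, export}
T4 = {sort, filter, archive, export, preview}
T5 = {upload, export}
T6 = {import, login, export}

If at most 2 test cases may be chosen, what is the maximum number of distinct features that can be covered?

Choosing T4, T6 covers {import, sort, filter, archive, login, export, preview} — 7 features.
No choice of 2 test cases does better; here upload is left uncovered.

7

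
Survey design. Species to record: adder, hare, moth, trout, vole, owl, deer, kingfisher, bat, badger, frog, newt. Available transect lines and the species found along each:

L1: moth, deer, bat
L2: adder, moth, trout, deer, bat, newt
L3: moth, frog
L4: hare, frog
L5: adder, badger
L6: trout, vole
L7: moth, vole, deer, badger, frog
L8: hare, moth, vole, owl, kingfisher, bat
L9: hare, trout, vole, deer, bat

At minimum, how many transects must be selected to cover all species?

L2, L7, L8 together cover {adder, hare, moth, trout, vole, owl, deer, kingfisher, bat, badger, frog, newt} — every species.
No 2 of the 9 transects cover everything (all 36 pairs fall short), so 3 is minimum.

3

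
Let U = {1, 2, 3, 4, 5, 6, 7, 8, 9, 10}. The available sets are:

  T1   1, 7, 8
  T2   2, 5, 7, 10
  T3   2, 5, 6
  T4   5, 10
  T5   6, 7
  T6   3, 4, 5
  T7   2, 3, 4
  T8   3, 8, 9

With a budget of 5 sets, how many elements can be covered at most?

10

Choosing T1, T2, T3, T6, T8 covers {1, 2, 3, 4, 5, 6, 7, 8, 9, 10} — 10 elements.
That is all 10 elements.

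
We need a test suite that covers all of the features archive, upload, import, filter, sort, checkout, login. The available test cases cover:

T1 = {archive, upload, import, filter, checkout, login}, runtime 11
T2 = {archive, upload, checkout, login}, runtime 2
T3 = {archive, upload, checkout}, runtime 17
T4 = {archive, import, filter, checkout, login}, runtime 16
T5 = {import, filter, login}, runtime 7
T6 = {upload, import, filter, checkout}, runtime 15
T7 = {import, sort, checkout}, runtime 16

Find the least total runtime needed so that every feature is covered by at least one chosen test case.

25

T2, T5, T7 cover every feature at runtime 2 + 7 + 16 = 25.
Any cover uses at least 2 test cases; among all covering selections none totals below 25.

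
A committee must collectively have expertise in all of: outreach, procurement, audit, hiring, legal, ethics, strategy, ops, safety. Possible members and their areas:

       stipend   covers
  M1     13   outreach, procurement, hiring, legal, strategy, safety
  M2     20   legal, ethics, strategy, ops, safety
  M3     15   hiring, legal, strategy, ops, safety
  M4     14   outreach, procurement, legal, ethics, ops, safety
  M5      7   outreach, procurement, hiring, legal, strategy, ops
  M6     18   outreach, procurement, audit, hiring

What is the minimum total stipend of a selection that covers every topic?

M2, M6 cover every topic at stipend 20 + 18 = 38.
Any cover uses at least 2 members; among all covering selections none totals below 38.
Greedy by coverage-per-stipend would pick M5, M4, M6 for 39 — worse than the optimum 38.

38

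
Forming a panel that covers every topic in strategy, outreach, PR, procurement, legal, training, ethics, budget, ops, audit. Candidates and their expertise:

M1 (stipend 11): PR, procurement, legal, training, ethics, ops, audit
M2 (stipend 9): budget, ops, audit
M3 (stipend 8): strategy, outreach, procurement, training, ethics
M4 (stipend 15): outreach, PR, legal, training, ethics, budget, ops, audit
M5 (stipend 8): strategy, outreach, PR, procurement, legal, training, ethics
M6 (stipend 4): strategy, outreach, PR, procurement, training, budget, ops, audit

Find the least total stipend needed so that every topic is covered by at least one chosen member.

M5, M6 cover every topic at stipend 8 + 4 = 12.
Any cover uses at least 2 members; among all covering selections none totals below 12.

12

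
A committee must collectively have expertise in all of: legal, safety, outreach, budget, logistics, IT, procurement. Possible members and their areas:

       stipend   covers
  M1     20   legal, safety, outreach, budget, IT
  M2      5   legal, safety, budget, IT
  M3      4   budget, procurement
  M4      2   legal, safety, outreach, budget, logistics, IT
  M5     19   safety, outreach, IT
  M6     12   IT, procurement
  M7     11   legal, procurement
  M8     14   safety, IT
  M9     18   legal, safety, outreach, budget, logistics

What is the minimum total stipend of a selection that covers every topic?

M3, M4 cover every topic at stipend 4 + 2 = 6.
Any cover uses at least 2 members; among all covering selections none totals below 6.

6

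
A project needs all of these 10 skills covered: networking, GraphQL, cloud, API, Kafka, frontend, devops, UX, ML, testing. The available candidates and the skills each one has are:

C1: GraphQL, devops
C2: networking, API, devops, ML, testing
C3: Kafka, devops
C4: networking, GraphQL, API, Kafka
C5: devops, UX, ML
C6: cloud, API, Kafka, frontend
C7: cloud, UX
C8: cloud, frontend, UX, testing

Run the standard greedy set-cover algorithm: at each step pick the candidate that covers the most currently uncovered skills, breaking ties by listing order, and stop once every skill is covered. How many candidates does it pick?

4

Pick 1: C2 covers 5 new skills (networking, API, devops, ML, testing).
Pick 2: C6 covers 3 new skills (cloud, Kafka, frontend).
Pick 3: C1 covers 1 new skills (GraphQL).
Pick 4: C5 covers 1 new skills (UX).
Greedy uses 4 candidates. (The true minimum is 3.)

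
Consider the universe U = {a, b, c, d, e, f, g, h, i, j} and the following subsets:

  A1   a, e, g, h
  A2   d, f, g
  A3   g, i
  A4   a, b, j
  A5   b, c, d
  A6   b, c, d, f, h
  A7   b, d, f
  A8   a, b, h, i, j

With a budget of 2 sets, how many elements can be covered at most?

Choosing A1, A6 covers {a, b, c, d, e, f, g, h} — 8 elements.
No choice of 2 sets does better; here i, j are left uncovered.

8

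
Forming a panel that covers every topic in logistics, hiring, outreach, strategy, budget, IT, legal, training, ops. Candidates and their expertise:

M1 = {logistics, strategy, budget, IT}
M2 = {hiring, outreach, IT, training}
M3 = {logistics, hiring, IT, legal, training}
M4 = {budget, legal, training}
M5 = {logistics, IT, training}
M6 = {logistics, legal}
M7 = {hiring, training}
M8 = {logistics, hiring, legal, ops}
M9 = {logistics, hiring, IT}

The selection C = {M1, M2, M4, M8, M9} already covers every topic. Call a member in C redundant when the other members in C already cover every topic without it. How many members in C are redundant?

2

Drop M1: strategy uncovered — not redundant.
Drop M2: outreach uncovered — not redundant.
Drop M4: the rest still cover every topic — redundant.
Drop M8: ops uncovered — not redundant.
Drop M9: the rest still cover every topic — redundant.
2 redundant: M4, M9.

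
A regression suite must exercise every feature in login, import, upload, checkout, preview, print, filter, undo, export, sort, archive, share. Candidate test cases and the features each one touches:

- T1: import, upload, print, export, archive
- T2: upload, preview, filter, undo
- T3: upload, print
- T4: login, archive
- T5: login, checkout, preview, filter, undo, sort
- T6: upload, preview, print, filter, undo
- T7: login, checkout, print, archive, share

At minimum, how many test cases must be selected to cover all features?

T1, T5, T7 together cover {login, import, upload, checkout, preview, print, filter, undo, export, sort, archive, share} — every feature.
No 2 of the 7 test cases cover everything (all 21 pairs fall short), so 3 is minimum.

3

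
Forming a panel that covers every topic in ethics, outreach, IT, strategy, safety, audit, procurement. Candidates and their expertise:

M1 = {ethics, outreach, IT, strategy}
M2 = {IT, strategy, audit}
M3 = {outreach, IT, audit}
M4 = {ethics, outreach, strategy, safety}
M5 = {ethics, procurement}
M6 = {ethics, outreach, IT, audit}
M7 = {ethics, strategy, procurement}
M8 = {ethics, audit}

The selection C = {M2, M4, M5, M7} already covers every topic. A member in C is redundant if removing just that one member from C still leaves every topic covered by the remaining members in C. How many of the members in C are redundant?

2

Drop M2: IT, audit uncovered — not redundant.
Drop M4: outreach, safety uncovered — not redundant.
Drop M5: the rest still cover every topic — redundant.
Drop M7: the rest still cover every topic — redundant.
2 redundant: M5, M7.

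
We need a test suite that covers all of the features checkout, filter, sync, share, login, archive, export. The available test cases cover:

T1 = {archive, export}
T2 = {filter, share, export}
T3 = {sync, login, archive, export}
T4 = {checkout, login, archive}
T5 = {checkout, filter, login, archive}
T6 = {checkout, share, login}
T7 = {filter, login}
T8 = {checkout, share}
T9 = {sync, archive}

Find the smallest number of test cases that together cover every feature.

3

T2, T3, T4 together cover {checkout, filter, sync, share, login, archive, export} — every feature.
No 2 of the 9 test cases cover everything (all 36 pairs fall short), so 3 is minimum.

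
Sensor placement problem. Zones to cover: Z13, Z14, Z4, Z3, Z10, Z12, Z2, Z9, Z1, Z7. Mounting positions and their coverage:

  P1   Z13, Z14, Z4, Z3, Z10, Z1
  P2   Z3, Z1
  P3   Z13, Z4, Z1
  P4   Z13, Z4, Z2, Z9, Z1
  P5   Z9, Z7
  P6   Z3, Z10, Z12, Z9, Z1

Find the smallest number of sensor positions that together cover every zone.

P1, P4, P5, P6 together cover {Z13, Z14, Z4, Z3, Z10, Z12, Z2, Z9, Z1, Z7} — every zone.
No 3 of the 6 sensor positions cover everything (all 20 triples fall short), so 4 is minimum.

4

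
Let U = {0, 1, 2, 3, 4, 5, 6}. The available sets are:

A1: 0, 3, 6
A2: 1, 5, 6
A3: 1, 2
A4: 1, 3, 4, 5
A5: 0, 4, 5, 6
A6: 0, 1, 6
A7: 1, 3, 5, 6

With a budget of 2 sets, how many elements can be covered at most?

6

Choosing A1, A4 covers {0, 1, 3, 4, 5, 6} — 6 elements.
No choice of 2 sets does better; here 2 is left uncovered.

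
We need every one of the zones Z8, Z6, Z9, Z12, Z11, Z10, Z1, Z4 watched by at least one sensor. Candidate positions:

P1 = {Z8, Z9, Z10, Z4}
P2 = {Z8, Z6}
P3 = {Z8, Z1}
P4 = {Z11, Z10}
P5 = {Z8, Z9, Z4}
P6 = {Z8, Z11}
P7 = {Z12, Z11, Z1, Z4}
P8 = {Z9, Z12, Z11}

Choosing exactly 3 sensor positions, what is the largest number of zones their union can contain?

Choosing P1, P2, P7 covers {Z8, Z6, Z9, Z12, Z11, Z10, Z1, Z4} — 8 zones.
That is all 8 zones.

8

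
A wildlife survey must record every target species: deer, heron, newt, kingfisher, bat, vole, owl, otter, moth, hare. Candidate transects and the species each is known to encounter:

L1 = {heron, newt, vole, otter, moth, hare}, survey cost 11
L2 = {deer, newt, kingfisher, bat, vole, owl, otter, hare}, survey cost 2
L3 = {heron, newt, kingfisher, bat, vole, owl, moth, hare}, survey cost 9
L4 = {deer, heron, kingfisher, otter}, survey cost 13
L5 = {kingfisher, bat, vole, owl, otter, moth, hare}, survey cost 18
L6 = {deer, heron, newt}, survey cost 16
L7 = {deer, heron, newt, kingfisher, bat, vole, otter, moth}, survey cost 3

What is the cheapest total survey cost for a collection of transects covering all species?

L2, L7 cover every species at survey cost 2 + 3 = 5.
Any cover uses at least 2 transects; among all covering selections none totals below 5.

5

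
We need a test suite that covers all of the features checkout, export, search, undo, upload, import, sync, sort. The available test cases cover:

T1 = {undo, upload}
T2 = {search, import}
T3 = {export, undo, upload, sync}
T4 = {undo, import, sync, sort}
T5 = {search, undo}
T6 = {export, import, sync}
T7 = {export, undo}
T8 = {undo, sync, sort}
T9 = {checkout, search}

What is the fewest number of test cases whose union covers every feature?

T3, T4, T9 together cover {checkout, export, search, undo, upload, import, sync, sort} — every feature.
No 2 of the 9 test cases cover everything (all 36 pairs fall short), so 3 is minimum.
Greedy (largest uncovered first) would take T3, T2, T4, T9 — 4 test cases — but 3 suffice.

3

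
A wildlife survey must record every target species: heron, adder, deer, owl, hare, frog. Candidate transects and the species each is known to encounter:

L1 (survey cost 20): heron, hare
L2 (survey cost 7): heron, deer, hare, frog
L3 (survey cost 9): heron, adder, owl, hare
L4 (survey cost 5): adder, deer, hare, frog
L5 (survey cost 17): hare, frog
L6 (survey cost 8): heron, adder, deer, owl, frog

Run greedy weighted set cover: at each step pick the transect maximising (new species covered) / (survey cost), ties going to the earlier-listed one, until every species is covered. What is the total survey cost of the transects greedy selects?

Pick 1: L4 adds 4 new (adder, deer, hare, frog) at survey cost 5 (ratio 4/5).
Pick 2: L6 adds 2 new (heron, owl) at survey cost 8 (ratio 2/8).
Greedy total survey cost: 5 + 8 = 13.

13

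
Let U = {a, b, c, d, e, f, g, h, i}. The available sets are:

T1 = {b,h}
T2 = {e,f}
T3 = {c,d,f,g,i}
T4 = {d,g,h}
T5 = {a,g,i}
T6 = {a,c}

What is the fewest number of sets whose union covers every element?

4

T1, T2, T3, T5 together cover {a, b, c, d, e, f, g, h, i} — every element.
No 3 of the 6 sets cover everything (all 20 triples fall short), so 4 is minimum.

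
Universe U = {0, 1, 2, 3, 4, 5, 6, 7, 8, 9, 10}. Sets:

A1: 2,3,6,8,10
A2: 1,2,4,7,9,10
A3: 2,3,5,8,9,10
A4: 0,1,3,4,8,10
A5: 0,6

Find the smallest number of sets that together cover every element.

3

A2, A3, A5 together cover {0, 1, 2, 3, 4, 5, 6, 7, 8, 9, 10} — every element.
No 2 of the 5 sets cover everything (all 10 pairs fall short), so 3 is minimum.
Greedy (largest uncovered first) would take A2, A1, A3, A4 — 4 sets — but 3 suffice.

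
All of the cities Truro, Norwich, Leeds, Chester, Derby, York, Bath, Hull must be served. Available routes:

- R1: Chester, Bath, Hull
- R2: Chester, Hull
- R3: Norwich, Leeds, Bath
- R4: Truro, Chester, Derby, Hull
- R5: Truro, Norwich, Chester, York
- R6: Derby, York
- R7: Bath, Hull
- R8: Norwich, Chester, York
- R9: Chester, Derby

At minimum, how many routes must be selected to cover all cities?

R3, R4, R5 together cover {Truro, Norwich, Leeds, Chester, Derby, York, Bath, Hull} — every city.
No 2 of the 9 routes cover everything (all 36 pairs fall short), so 3 is minimum.

3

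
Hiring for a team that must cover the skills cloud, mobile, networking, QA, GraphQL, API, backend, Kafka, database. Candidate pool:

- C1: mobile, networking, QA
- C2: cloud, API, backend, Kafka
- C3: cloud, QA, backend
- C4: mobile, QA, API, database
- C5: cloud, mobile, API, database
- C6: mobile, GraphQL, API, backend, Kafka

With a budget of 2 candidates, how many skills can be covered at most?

Choosing C1, C2 covers {cloud, mobile, networking, QA, API, backend, Kafka} — 7 skills.
No choice of 2 candidates does better; here GraphQL, database are left uncovered.

7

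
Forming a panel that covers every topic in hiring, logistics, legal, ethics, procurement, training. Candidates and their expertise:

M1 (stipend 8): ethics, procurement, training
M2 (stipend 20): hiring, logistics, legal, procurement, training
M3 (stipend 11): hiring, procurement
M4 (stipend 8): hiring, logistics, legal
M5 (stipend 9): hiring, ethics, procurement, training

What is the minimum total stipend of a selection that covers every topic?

M1, M4 cover every topic at stipend 8 + 8 = 16.
Any cover uses at least 2 members; among all covering selections none totals below 16.

16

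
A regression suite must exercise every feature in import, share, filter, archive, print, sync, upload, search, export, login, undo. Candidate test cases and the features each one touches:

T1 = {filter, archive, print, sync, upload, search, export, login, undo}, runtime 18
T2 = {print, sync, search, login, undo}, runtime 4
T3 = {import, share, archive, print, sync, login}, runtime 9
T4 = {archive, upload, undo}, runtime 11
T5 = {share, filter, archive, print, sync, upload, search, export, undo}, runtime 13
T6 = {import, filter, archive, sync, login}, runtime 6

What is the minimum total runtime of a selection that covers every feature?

19

T5, T6 cover every feature at runtime 13 + 6 = 19.
Any cover uses at least 2 test cases; among all covering selections none totals below 19.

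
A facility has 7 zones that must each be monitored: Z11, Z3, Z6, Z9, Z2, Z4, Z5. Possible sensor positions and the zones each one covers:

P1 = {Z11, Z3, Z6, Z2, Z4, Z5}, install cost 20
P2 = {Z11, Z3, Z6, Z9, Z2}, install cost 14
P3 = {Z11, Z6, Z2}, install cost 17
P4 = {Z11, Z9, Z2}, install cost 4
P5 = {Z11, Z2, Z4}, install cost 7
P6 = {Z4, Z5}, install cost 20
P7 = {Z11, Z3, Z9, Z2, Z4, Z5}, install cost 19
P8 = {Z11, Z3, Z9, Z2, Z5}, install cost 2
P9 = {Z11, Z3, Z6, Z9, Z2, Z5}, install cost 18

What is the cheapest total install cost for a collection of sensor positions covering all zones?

P1, P8 cover every zone at install cost 20 + 2 = 22.
Any cover uses at least 2 sensor positions; among all covering selections none totals below 22.

22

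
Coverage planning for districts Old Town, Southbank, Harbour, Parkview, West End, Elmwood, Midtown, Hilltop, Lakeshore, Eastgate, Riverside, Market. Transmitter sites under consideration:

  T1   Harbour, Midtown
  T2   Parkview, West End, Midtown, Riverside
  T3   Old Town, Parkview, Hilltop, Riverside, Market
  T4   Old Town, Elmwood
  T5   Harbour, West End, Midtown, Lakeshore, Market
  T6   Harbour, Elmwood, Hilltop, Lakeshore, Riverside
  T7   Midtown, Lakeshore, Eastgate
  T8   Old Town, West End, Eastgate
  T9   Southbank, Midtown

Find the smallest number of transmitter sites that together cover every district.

4

T3, T6, T8, T9 together cover {Old Town, Southbank, Harbour, Parkview, West End, Elmwood, Midtown, Hilltop, Lakeshore, Eastgate, Riverside, Market} — every district.
No 3 of the 9 transmitter sites cover everything (all 84 triples fall short), so 4 is minimum.
Greedy (largest uncovered first) would take T3, T5, T4, T7, T9 — 5 transmitter sites — but 4 suffice.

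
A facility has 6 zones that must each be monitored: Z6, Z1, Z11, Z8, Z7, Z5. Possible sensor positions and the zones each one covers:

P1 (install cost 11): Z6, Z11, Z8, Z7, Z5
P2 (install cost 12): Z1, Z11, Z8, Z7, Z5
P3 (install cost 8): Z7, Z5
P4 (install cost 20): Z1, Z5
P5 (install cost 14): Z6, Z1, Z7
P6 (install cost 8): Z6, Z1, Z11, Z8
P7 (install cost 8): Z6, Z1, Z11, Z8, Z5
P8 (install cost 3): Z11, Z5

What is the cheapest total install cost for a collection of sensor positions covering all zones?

16

P3, P6 cover every zone at install cost 8 + 8 = 16.
Any cover uses at least 2 sensor positions; among all covering selections none totals below 16.
Greedy by coverage-per-install cost would pick P8, P6, P3 for 19 — worse than the optimum 16.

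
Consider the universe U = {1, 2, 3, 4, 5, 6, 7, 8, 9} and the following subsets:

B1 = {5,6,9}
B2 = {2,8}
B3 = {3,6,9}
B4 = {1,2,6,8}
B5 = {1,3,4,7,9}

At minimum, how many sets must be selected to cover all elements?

3

B1, B2, B5 together cover {1, 2, 3, 4, 5, 6, 7, 8, 9} — every element.
No 2 of the 5 sets cover everything (all 10 pairs fall short), so 3 is minimum.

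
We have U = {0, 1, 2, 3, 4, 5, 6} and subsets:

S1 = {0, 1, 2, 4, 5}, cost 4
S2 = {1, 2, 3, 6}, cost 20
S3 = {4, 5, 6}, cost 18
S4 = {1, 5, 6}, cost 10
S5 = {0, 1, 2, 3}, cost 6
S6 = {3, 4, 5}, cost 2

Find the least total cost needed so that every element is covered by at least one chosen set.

S1, S4, S6 cover every element at cost 4 + 10 + 2 = 16.
Any cover uses at least 2 sets; among all covering selections none totals below 16.

16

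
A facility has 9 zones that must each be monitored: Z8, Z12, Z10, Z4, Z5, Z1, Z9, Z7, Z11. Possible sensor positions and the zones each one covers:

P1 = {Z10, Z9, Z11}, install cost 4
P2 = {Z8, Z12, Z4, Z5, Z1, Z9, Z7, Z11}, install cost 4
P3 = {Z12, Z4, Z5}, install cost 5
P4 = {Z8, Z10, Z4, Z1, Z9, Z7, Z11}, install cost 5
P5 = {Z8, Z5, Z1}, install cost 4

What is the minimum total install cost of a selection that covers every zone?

8

P1, P2 cover every zone at install cost 4 + 4 = 8.
Any cover uses at least 2 sensor positions; among all covering selections none totals below 8.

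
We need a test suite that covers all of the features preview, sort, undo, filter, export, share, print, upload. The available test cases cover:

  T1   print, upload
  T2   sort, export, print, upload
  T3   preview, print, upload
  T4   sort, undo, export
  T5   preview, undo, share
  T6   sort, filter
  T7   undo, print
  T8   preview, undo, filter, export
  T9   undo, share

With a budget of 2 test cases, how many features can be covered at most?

7

Choosing T2, T5 covers {preview, sort, undo, export, share, print, upload} — 7 features.
No choice of 2 test cases does better; here filter is left uncovered.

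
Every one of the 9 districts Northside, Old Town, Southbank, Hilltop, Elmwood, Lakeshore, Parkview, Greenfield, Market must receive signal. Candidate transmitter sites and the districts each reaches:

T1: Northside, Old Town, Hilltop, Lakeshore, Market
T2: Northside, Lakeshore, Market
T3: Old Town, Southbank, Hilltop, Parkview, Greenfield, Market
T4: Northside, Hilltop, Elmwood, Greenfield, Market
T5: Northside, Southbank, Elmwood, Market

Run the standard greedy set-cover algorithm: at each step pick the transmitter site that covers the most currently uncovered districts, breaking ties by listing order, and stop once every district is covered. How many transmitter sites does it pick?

Pick 1: T3 covers 6 new districts (Old Town, Southbank, Hilltop, Parkview, Greenfield, Market).
Pick 2: T1 covers 2 new districts (Northside, Lakeshore).
Pick 3: T4 covers 1 new districts (Elmwood).
Greedy uses 3 transmitter sites.

3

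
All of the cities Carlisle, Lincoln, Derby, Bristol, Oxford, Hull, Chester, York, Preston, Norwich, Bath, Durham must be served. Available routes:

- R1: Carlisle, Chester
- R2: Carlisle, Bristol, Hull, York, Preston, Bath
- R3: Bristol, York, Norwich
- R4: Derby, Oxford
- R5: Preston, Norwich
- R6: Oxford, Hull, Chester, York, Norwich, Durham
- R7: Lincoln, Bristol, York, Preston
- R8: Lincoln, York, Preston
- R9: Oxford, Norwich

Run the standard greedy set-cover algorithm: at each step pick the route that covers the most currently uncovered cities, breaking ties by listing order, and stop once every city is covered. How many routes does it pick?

Pick 1: R2 covers 6 new cities (Carlisle, Bristol, Hull, York, Preston, Bath).
Pick 2: R6 covers 4 new cities (Oxford, Chester, Norwich, Durham).
Pick 3: R4 covers 1 new cities (Derby).
Pick 4: R7 covers 1 new cities (Lincoln).
Greedy uses 4 routes.

4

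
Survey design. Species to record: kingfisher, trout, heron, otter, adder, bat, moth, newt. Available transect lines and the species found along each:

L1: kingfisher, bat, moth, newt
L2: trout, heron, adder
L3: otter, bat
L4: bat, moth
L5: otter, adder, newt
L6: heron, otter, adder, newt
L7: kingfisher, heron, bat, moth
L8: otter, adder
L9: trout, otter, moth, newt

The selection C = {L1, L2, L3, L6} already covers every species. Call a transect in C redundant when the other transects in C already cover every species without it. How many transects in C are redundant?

2

Drop L1: kingfisher, moth uncovered — not redundant.
Drop L2: trout uncovered — not redundant.
Drop L3: the rest still cover every species — redundant.
Drop L6: the rest still cover every species — redundant.
2 redundant: L3, L6.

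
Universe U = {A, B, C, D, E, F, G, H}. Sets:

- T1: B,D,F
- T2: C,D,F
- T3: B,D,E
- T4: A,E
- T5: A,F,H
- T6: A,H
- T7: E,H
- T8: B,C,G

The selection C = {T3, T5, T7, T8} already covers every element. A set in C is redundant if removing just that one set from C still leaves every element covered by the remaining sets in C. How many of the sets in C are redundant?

1

Drop T3: D uncovered — not redundant.
Drop T5: A, F uncovered — not redundant.
Drop T7: the rest still cover every element — redundant.
Drop T8: C, G uncovered — not redundant.
1 redundant: T7.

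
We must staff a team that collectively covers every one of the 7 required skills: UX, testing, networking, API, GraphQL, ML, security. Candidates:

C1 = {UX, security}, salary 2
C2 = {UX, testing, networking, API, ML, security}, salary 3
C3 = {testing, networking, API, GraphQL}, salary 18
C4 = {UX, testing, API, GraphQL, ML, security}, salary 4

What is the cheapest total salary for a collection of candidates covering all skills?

7

C2, C4 cover every skill at salary 3 + 4 = 7.
Any cover uses at least 2 candidates; among all covering selections none totals below 7.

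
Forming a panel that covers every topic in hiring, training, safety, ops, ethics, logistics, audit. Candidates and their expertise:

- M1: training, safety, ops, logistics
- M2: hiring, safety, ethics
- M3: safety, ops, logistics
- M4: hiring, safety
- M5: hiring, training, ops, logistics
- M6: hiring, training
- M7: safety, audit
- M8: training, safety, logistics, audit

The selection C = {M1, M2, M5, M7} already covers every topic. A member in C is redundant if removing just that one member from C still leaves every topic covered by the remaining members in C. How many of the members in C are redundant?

Drop M1: the rest still cover every topic — redundant.
Drop M2: ethics uncovered — not redundant.
Drop M5: the rest still cover every topic — redundant.
Drop M7: audit uncovered — not redundant.
2 redundant: M1, M5.

2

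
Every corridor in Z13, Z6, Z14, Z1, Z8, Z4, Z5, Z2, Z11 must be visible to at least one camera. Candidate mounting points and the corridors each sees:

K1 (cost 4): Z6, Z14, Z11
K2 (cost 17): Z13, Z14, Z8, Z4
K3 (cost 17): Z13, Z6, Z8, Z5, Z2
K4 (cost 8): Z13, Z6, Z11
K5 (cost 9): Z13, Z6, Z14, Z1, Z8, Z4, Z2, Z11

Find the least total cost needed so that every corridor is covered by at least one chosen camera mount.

K3, K5 cover every corridor at cost 17 + 9 = 26.
Any cover uses at least 2 camera mounts; among all covering selections none totals below 26.

26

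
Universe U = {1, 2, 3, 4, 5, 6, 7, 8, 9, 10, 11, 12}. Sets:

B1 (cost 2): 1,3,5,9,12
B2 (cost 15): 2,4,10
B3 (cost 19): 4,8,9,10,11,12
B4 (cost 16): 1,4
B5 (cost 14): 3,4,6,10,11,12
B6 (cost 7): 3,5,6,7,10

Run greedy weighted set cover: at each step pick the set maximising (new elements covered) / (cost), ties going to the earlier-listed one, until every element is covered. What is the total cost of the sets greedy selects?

43

Pick 1: B1 adds 5 new (1, 3, 5, 9, 12) at cost 2 (ratio 5/2).
Pick 2: B6 adds 3 new (6, 7, 10) at cost 7 (ratio 3/7).
Pick 3: B3 adds 3 new (4, 8, 11) at cost 19 (ratio 3/19).
Pick 4: B2 adds 1 new (2) at cost 15 (ratio 1/15).
Greedy total cost: 2 + 7 + 19 + 15 = 43.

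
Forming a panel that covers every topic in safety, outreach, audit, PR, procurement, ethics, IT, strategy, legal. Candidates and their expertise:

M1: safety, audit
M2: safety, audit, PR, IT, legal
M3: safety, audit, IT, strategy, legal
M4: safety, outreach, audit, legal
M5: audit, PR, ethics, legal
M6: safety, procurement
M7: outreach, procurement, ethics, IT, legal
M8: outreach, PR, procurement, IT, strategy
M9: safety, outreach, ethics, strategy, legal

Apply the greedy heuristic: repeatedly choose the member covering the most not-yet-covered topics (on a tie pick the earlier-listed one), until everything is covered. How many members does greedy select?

3

Pick 1: M2 covers 5 new topics (safety, audit, PR, IT, legal).
Pick 2: M7 covers 3 new topics (outreach, procurement, ethics).
Pick 3: M3 covers 1 new topics (strategy).
Greedy uses 3 members.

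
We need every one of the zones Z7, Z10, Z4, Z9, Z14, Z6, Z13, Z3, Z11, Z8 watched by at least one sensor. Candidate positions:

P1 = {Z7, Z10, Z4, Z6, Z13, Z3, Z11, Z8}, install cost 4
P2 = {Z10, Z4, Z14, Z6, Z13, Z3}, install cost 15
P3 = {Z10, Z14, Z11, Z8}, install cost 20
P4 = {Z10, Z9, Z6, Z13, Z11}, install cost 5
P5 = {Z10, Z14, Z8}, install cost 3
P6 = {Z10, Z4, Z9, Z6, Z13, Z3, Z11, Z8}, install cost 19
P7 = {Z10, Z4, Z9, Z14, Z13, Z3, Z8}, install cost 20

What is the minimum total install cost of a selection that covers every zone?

12

P1, P4, P5 cover every zone at install cost 4 + 5 + 3 = 12.
Any cover uses at least 2 sensor positions; among all covering selections none totals below 12.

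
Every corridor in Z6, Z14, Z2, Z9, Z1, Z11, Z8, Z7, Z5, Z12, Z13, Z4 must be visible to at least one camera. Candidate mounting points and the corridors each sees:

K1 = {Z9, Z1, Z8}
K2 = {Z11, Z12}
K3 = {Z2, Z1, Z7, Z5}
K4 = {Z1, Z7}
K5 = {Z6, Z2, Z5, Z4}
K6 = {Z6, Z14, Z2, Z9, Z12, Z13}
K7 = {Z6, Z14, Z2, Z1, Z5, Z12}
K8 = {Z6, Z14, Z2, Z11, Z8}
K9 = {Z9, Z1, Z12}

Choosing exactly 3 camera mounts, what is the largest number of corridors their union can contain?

11

Choosing K3, K6, K8 covers {Z6, Z14, Z2, Z9, Z1, Z11, Z8, Z7, Z5, Z12, Z13} — 11 corridors.
No choice of 3 camera mounts does better; here Z4 is left uncovered.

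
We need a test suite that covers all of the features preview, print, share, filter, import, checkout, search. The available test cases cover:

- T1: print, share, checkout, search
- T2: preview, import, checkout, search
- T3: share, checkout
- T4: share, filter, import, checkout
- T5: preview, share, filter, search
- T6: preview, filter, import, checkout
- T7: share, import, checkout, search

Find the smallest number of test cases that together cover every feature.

T1, T6 together cover {preview, print, share, filter, import, checkout, search} — every feature.
No single test case contains all 7 features, so 2 is optimal.

2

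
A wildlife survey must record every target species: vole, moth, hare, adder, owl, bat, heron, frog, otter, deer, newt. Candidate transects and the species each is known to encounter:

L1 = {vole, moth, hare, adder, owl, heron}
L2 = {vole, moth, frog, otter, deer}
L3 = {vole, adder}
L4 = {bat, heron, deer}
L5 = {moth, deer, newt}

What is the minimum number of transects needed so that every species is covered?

4

L1, L2, L4, L5 together cover {vole, moth, hare, adder, owl, bat, heron, frog, otter, deer, newt} — every species.
No 3 of the 5 transects cover everything (all 10 triples fall short), so 4 is minimum.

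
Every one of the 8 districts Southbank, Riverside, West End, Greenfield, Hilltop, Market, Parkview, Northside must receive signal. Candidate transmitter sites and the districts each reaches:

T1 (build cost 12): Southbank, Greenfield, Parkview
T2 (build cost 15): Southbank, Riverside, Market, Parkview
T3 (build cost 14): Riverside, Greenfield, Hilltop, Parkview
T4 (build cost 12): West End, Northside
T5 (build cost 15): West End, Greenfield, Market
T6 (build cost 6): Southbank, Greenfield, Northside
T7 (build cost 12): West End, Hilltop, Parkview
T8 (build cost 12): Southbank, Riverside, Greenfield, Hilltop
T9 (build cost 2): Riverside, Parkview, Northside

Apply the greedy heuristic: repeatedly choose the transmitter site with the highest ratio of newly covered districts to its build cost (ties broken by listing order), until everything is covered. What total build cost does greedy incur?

35

Pick 1: T9 adds 3 new (Riverside, Parkview, Northside) at build cost 2 (ratio 3/2).
Pick 2: T6 adds 2 new (Southbank, Greenfield) at build cost 6 (ratio 2/6).
Pick 3: T7 adds 2 new (West End, Hilltop) at build cost 12 (ratio 2/12).
Pick 4: T2 adds 1 new (Market) at build cost 15 (ratio 1/15).
Greedy total build cost: 2 + 6 + 12 + 15 = 35. (The true optimum is 29, so greedy overshoots here.)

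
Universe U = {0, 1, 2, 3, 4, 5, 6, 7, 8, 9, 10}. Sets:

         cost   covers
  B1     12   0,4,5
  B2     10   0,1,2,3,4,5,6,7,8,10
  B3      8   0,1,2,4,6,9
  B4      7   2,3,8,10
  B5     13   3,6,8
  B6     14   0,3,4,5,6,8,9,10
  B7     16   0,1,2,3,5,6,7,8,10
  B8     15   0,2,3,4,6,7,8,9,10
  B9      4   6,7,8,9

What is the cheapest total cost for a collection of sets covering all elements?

B2, B9 cover every element at cost 10 + 4 = 14.
Any cover uses at least 2 sets; among all covering selections none totals below 14.

14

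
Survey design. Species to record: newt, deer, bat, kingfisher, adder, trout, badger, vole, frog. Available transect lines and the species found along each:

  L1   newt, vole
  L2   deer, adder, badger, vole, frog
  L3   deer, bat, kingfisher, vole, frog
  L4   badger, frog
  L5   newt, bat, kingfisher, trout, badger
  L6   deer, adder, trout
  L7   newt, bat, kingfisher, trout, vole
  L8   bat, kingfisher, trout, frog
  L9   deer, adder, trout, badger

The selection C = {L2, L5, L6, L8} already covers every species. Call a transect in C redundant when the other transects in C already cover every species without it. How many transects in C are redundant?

Drop L2: vole uncovered — not redundant.
Drop L5: newt uncovered — not redundant.
Drop L6: the rest still cover every species — redundant.
Drop L8: the rest still cover every species — redundant.
2 redundant: L6, L8.

2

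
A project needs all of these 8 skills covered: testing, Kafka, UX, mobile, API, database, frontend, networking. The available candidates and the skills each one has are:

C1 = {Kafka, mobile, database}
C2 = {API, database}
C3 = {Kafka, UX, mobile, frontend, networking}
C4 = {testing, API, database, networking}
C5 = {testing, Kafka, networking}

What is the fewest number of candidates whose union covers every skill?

2

C3, C4 together cover {testing, Kafka, UX, mobile, API, database, frontend, networking} — every skill.
No single candidate contains all 8 skills, so 2 is optimal.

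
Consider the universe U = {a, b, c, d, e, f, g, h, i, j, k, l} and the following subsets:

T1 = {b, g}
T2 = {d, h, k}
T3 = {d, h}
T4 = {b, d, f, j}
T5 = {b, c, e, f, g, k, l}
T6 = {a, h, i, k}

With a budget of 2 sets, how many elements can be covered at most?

10

Choosing T5, T6 covers {a, b, c, e, f, g, h, i, k, l} — 10 elements.
No choice of 2 sets does better; here d, j are left uncovered.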